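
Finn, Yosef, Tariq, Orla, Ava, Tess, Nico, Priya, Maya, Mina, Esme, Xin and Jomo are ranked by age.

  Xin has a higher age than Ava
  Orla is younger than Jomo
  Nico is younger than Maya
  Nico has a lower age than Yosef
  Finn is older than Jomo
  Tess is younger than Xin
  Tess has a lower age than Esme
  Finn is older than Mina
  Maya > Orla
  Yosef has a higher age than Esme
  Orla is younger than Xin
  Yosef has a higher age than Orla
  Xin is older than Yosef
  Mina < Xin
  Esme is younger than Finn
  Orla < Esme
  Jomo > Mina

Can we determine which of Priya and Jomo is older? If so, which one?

Following every chain through Priya: nothing is chained to Priya.
Jomo is not reached, and no chain runs the other way from Jomo to Priya.
So the given relations leave the order of Priya and Jomo undetermined.

undetermined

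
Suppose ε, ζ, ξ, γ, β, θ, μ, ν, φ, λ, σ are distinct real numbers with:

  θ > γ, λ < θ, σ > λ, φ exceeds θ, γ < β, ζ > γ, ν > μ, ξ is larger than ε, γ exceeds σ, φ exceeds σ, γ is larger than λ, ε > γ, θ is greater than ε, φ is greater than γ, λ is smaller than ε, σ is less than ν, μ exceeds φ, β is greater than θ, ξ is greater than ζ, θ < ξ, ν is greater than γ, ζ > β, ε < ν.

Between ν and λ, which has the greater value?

ν

Link the given pairs in sequence: λ < σ; σ < γ; γ < ε; ε < θ; θ < φ; φ < μ; μ < ν.
Chaining these gives λ < σ < γ < ε < θ < φ < μ < ν.
So λ < ν; ν is the larger of the two.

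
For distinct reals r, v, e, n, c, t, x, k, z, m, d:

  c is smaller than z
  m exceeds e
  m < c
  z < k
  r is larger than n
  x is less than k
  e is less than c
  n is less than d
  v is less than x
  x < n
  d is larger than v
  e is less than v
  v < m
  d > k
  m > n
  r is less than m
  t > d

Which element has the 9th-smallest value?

Chaining the given pairs: e < v < x < n < r < m < c < z < k < d < t.
The 9th smallest is k.

k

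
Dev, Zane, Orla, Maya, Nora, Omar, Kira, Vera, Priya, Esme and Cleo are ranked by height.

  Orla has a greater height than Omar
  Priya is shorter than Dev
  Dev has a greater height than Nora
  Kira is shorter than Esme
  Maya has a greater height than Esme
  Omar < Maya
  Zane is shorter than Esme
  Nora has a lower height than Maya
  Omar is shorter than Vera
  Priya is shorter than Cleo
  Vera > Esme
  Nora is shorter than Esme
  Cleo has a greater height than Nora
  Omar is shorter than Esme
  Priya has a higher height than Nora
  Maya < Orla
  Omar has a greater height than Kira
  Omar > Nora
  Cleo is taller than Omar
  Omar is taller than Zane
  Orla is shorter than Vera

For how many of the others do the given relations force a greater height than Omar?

5

From Omar the given relations immediately reach Esme, Maya, Orla, Cleo, Vera.
No other element is forced above Omar by the given relations, so the count is 5.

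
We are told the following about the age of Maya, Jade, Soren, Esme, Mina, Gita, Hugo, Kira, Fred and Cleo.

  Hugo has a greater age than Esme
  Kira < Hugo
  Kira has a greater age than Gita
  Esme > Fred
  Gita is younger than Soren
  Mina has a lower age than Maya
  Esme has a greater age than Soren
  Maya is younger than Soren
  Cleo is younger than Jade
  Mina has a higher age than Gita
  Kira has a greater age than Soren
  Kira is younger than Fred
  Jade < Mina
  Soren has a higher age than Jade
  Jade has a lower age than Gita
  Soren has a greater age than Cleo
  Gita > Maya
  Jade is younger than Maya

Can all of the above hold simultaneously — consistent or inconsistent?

We have Maya < Gita stated directly, yet also Gita < Mina < Maya by chaining the others — so Gita < Maya. Contradiction.

inconsistent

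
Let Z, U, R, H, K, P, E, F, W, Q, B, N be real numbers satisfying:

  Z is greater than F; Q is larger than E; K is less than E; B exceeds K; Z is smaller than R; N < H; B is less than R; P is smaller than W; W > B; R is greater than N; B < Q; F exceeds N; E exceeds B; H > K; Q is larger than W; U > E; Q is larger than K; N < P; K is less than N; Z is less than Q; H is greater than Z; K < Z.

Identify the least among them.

N is not least since K < N; P is not least since N < P; F is not least since N < F; B is not least since K < B; Z is not least since K < Z; W is not least since B < W; E is not least since K < E; H is not least since K < H; U is not least since E < U; R is not least since Z < R; Q is not least since K < Q.
Only K has nothing below it, so K is the least.

K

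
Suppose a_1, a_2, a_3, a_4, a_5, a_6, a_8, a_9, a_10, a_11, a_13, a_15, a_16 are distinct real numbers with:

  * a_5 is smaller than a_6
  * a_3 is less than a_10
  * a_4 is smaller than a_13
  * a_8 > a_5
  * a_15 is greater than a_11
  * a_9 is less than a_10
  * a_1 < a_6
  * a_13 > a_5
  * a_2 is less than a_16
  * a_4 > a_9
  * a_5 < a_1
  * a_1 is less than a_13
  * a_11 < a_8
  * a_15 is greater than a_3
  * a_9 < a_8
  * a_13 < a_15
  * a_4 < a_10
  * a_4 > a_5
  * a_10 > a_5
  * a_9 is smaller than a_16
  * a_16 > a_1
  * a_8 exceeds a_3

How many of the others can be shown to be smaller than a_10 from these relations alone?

4

From a_10 the given relations immediately reach a_3, a_9, a_5, a_4.
No other element is forced below a_10 by the given relations, so the count is 4.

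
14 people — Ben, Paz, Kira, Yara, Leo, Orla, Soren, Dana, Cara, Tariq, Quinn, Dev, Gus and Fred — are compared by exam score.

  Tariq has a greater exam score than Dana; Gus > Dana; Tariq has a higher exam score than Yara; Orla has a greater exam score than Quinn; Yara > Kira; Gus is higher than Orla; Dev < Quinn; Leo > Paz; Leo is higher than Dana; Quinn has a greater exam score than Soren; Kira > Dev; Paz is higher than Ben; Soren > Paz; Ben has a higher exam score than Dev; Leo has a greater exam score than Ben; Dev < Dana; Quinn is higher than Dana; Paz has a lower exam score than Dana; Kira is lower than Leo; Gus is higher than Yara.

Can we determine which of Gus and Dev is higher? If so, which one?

Gus

Chaining the given relations: Dev < Dana < Quinn < Orla < Gus.
So Gus is higher.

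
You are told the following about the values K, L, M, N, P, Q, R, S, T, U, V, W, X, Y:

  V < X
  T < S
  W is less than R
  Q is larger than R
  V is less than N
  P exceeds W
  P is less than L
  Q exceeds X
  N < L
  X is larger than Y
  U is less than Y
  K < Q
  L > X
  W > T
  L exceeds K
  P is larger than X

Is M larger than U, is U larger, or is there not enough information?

undetermined

Following every chain through U: above U we get Y, X, Q, P, L.
M is not reached, and no chain runs the other way from M to U.
So the given relations leave the order of U and M undetermined.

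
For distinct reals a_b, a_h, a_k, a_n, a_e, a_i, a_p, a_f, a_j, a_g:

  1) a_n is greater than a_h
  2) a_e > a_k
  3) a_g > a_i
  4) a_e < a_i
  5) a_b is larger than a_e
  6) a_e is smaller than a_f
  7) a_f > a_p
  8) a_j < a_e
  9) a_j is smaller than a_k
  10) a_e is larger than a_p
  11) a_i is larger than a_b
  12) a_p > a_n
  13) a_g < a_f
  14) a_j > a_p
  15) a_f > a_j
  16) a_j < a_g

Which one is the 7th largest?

a_j

Chaining the given pairs: a_h < a_n < a_p < a_j < a_k < a_e < a_b < a_i < a_g < a_f.
The 7th largest is a_j.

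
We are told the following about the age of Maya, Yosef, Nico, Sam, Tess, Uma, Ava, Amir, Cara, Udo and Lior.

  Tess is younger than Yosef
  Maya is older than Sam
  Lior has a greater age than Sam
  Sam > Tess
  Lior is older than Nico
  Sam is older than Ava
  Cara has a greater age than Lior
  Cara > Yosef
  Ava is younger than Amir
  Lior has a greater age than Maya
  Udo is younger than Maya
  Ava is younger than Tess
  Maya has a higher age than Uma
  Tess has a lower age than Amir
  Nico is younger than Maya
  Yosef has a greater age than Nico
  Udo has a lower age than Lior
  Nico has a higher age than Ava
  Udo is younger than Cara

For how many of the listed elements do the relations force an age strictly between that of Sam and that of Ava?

The relations place Ava below Sam. An element lies strictly between them when it is forced above Ava and also forced below Sam.
Above Ava: {Nico, Tess, Amir, Yosef, Maya, Lior, Cara}. Below Sam: {Tess}.
Intersection: {Tess} — 1.

1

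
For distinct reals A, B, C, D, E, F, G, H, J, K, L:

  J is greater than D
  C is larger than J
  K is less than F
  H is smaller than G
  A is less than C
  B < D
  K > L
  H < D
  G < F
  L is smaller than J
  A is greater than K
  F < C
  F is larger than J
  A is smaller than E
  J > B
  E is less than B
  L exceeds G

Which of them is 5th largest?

Piecing the relations together gives one ordering: H < G < L < K < A < E < B < D < J < F < C.
Counting 5 from the largest end gives B.

B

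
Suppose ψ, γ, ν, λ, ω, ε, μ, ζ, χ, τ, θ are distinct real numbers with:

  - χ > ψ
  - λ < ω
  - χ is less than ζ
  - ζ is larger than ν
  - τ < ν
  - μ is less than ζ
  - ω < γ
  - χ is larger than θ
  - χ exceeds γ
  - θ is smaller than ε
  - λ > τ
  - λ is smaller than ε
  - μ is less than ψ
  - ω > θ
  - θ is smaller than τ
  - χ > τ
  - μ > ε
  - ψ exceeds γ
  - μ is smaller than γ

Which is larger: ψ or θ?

ψ

Following the relations from θ: θ < τ < λ < ε < μ < γ < ψ.
So θ < ψ; ψ is the larger of the two.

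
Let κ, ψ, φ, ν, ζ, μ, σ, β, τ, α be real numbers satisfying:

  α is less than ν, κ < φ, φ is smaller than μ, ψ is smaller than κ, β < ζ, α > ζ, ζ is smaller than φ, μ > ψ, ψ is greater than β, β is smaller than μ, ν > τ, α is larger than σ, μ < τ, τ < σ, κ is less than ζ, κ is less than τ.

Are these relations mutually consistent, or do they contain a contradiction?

consistent

Every relation is compatible with β < ψ < κ < ζ < φ < μ < τ < σ < α < ν; the set is consistent.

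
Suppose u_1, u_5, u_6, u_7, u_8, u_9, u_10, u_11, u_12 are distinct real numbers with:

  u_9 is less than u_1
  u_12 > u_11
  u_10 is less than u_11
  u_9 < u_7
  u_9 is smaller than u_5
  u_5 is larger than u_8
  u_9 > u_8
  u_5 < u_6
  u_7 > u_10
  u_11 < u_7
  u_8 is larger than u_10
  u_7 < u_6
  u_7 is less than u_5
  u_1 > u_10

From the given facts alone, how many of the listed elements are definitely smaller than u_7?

The elements the relations force below u_7 are u_10, u_11, u_8, u_9 — no chain reaches any other.
That is 4.

4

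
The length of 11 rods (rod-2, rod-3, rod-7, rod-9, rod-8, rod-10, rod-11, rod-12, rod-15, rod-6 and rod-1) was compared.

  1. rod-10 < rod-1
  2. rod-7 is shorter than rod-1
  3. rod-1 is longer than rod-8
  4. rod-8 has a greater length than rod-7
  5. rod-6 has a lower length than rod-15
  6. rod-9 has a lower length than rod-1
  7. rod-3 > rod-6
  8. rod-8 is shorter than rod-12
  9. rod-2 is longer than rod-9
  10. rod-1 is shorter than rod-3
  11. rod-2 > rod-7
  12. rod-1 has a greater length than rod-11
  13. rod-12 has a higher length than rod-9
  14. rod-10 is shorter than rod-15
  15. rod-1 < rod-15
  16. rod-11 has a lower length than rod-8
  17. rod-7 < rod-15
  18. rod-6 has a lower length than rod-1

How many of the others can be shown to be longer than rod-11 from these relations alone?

Directly above rod-11: rod-8, rod-1.
One step further: rod-12, rod-15, rod-3 (5 so far).
No other element is forced above rod-11 by the given relations, so the count is 5.

5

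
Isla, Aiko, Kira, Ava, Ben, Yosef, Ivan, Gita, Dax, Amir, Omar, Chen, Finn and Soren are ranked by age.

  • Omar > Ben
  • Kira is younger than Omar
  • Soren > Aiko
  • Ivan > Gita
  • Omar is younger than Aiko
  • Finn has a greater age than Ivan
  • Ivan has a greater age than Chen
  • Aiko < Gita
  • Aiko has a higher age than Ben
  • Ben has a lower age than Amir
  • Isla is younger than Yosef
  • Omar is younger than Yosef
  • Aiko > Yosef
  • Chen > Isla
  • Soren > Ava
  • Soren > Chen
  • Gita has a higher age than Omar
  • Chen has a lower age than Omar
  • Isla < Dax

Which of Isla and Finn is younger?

Isla < Chen and Chen < Omar give Isla < Omar.
Then Omar < Yosef extends the chain to Yosef.
With Yosef < Aiko: Isla < Chen < Omar < Yosef < Aiko.
With Aiko < Gita: Isla < Chen < Omar < Yosef < Aiko < Gita.
With Gita < Ivan: Isla < Chen < Omar < Yosef < Aiko < Gita < Ivan.
Then Ivan < Finn extends the chain to Finn.
So Isla < Finn; Isla is the younger of the two.

Isla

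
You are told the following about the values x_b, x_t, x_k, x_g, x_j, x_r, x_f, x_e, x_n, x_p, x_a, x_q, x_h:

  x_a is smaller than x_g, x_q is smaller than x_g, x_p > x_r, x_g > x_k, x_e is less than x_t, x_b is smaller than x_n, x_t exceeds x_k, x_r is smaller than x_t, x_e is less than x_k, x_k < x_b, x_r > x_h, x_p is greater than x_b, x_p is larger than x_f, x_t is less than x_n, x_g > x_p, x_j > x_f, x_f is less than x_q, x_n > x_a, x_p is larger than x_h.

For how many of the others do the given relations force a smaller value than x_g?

The elements the relations force below x_g are x_f, x_e, x_h, x_r, x_q, x_k, x_b, x_p, x_a — no chain reaches any other.
That is 9.

9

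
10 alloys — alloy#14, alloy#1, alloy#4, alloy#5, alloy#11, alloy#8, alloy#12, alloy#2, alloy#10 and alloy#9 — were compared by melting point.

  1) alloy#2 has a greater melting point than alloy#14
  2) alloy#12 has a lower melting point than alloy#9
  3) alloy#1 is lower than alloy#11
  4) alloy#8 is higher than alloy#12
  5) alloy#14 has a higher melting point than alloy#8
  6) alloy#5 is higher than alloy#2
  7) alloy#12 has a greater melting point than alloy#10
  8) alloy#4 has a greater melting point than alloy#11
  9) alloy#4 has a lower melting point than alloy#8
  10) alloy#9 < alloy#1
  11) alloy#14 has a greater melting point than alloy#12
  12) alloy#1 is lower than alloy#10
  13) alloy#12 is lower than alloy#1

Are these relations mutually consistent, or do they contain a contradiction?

We have alloy#1 < alloy#10 stated directly, yet also alloy#10 < alloy#12 < alloy#9 < alloy#1 by chaining the others — so alloy#10 < alloy#1. Contradiction.

inconsistent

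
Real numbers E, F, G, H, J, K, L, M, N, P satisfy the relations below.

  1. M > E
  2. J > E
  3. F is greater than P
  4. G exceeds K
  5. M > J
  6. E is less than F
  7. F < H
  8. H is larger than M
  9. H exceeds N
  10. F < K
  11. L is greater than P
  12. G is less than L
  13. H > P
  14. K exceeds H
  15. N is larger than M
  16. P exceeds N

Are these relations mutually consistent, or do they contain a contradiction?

Every relation is compatible with E < J < M < N < P < F < H < K < G < L; the set is consistent.

consistent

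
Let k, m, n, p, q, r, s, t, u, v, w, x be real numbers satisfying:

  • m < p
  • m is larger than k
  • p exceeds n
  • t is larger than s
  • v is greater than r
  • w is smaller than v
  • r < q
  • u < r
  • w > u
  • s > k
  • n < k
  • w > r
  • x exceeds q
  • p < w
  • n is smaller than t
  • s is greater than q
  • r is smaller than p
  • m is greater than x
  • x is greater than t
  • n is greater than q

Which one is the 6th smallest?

s

Chaining the given pairs: u < r < q < n < k < s < t < x < m < p < w < v.
The 6th smallest is s.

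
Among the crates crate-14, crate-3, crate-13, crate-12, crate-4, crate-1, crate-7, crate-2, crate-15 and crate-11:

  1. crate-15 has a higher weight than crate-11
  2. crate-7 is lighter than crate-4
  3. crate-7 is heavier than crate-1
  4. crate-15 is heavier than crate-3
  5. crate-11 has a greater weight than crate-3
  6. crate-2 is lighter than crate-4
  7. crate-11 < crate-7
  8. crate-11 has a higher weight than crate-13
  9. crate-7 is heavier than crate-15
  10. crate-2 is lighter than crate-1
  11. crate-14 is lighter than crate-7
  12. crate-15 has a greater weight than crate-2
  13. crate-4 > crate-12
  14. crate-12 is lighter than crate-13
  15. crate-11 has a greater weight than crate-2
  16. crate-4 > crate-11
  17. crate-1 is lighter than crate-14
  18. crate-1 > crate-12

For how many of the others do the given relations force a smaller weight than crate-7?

Directly below crate-7: crate-1, crate-11, crate-14, crate-15.
One step further: crate-12, crate-2, crate-3, crate-13 (8 so far).
No other element is forced below crate-7 by the given relations, so the count is 8.

8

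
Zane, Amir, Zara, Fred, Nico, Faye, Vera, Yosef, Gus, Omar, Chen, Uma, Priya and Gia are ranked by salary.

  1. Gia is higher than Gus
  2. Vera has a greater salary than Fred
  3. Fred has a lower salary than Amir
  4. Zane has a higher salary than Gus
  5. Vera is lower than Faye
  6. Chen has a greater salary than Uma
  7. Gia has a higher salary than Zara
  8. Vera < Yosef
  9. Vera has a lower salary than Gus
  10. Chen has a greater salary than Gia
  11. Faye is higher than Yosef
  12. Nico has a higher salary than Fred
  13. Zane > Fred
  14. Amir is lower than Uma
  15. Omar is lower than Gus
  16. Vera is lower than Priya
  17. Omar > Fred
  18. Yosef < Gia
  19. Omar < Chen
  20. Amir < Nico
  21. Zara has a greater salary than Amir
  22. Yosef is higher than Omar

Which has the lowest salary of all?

Fred

Vera is not least since Fred < Vera; Omar is not least since Fred < Omar; Amir is not least since Fred < Amir; Gus is not least since Omar < Gus; Zara is not least since Amir < Zara; Yosef is not least since Vera < Yosef; Uma is not least since Amir < Uma; Priya is not least since Vera < Priya; Zane is not least since Gus < Zane; Gia is not least since Zara < Gia; Faye is not least since Yosef < Faye; Chen is not least since Gia < Chen; Nico is not least since Amir < Nico.
Only Fred has nothing below it, so Fred is the lowest salary.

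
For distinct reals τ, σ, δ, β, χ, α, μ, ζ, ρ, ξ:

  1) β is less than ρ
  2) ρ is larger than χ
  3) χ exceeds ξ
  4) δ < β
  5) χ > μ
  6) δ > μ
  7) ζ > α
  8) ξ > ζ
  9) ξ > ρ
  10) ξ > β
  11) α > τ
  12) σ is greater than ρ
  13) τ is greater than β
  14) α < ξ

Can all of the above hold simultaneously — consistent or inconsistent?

Chaining the given relations yields ξ < χ < ρ, so ξ < ρ. But one relation states ρ < ξ. These cannot both hold.

inconsistent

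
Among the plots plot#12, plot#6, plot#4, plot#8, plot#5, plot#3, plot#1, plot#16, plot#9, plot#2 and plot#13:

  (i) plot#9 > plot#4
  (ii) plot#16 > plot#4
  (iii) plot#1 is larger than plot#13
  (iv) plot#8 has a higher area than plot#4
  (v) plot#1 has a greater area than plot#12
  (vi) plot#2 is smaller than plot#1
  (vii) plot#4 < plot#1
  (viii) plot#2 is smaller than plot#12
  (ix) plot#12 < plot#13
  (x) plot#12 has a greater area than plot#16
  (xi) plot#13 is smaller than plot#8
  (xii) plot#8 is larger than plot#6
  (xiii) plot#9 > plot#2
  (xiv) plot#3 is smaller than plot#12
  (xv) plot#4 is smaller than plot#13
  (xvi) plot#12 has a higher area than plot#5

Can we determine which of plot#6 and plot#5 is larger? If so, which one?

undetermined

Following every chain through plot#5: above plot#5 we get plot#12, plot#13, plot#8, plot#1.
plot#6 is not reached, and no chain runs the other way from plot#6 to plot#5.
So the given relations leave the order of plot#5 and plot#6 undetermined.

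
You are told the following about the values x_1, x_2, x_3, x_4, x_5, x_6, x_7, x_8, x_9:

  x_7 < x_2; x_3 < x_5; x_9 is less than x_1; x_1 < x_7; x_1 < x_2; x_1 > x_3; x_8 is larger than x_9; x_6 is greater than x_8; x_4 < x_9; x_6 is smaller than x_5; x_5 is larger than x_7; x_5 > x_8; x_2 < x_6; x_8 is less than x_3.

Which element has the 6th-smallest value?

Piecing the relations together gives one ordering: x_4 < x_9 < x_8 < x_3 < x_1 < x_7 < x_2 < x_6 < x_5.
The 6th smallest is x_7.

x_7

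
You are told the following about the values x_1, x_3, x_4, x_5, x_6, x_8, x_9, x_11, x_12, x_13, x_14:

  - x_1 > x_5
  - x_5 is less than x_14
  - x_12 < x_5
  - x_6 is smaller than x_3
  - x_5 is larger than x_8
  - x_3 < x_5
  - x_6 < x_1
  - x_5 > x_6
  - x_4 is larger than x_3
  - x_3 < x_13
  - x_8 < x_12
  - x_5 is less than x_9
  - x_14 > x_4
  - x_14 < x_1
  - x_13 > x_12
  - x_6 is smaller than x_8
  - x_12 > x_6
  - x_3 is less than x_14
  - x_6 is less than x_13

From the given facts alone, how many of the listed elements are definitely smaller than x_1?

From x_1 the given relations immediately reach x_6, x_5, x_14.
From those, x_8, x_3, x_12, x_4 — 7 in total.
Nothing else is reachable below x_1; 7 in all.

7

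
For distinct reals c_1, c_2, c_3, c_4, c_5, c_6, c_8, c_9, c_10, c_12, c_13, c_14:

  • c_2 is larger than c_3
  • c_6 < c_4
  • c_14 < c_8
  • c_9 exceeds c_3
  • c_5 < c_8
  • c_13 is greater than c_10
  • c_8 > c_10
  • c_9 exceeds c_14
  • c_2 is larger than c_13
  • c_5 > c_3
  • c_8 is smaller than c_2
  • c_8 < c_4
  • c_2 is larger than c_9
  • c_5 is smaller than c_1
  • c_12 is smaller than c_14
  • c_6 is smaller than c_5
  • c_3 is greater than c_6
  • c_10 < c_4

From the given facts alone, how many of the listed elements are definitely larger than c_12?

From c_12 the given relations immediately reach c_14.
From those, c_8, c_9 — 3 in total.
From those, c_2, c_4 — 5 in total.
No other element is forced above c_12 by the given relations, so the count is 5.

5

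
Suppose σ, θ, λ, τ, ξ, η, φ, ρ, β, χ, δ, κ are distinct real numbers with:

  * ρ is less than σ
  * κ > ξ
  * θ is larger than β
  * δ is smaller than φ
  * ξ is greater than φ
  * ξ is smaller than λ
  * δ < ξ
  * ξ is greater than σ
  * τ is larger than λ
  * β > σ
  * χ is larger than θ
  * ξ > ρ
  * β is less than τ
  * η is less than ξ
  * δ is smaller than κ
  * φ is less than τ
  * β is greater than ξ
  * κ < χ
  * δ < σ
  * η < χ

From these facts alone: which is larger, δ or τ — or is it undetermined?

δ < σ and σ < ξ give δ < ξ.
Then ξ < β extends the chain to β.
Then β < τ extends the chain to τ.
So τ is larger.

τ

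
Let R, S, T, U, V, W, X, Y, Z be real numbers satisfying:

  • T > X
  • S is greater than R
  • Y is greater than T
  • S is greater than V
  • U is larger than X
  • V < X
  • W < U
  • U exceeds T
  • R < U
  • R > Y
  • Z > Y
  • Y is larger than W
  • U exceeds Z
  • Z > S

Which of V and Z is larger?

Z

V < X and X < T give V < T.
Then T < Y extends the chain to Y.
Then Y < R extends the chain to R.
With R < S: V < X < T < Y < R < S.
Then S < Z extends the chain to Z.
So V < Z; Z is the larger of the two.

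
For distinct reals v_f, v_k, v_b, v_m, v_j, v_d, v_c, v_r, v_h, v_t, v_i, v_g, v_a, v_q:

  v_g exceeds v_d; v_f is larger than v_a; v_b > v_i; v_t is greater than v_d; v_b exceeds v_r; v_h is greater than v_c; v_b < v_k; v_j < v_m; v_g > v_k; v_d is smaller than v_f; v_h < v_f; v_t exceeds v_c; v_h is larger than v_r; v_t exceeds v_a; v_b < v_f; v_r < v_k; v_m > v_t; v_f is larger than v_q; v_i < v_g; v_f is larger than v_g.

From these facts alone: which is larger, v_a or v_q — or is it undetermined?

undetermined

Following every chain through v_q: above v_q we get v_f.
v_a is not reached, and no chain runs the other way from v_a to v_q.
So the given relations leave the order of v_q and v_a undetermined.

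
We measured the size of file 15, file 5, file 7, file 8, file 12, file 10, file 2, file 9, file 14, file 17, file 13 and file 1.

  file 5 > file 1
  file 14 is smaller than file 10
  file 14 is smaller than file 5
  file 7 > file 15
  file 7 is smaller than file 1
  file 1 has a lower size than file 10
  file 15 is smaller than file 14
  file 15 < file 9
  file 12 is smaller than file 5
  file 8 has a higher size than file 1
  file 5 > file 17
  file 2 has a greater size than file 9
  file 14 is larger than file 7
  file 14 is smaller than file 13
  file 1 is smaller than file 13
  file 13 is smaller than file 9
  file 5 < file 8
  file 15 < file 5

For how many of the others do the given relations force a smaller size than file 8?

Directly below file 8: file 1, file 5.
One step further: file 15, file 7, file 12, file 14, file 17 (7 so far).
Nothing else is reachable below file 8; 7 in all.

7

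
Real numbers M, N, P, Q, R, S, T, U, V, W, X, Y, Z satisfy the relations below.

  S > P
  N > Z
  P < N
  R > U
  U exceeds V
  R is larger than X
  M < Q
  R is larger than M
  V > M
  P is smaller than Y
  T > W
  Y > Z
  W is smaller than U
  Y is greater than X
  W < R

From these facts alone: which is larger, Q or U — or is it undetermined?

Following every chain through Q: below Q we get M.
U is not reached, and no chain runs the other way from U to Q.
So the given relations leave the order of Q and U undetermined.

undetermined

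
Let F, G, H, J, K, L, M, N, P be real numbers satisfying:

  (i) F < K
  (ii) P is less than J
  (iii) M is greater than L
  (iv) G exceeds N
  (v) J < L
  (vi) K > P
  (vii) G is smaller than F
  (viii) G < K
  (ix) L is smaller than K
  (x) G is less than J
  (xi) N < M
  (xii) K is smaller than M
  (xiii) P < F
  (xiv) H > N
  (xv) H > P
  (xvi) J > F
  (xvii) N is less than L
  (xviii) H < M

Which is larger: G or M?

G < F and F < J give G < J.
Then J < L extends the chain to L.
With L < K: G < F < J < L < K.
Then K < M extends the chain to M.
So G < M; M is the larger of the two.

M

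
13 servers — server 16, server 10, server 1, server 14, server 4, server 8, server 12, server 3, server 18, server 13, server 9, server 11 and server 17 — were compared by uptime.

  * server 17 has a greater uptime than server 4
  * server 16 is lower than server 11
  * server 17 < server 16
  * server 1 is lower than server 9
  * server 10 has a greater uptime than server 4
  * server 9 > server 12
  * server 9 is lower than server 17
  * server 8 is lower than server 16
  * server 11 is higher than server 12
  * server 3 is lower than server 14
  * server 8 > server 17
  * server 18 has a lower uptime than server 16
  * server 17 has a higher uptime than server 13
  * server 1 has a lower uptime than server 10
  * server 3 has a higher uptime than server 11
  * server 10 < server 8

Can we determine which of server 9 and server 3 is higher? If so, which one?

server 3

The relevant relations are server 9 < server 17; server 17 < server 8; server 8 < server 16; server 16 < server 11; server 11 < server 3.
Chaining these gives server 9 < server 17 < server 8 < server 16 < server 11 < server 3.
So server 3 is higher.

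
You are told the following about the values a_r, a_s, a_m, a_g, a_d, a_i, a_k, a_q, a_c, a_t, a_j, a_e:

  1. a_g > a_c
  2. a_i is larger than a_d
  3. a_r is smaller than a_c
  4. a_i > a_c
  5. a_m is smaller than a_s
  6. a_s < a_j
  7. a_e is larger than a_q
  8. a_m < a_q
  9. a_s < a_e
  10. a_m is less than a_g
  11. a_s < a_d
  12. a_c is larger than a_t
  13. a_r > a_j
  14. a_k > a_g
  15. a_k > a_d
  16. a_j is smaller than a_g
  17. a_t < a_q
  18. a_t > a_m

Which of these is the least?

Chaining upward from a_m: directly above it, a_s, a_t, a_g, a_q; then a_j, a_d, a_c, a_e, a_k; then a_r, a_i.
That covers every other element, and nothing is given below a_m, so a_m is the least.

a_m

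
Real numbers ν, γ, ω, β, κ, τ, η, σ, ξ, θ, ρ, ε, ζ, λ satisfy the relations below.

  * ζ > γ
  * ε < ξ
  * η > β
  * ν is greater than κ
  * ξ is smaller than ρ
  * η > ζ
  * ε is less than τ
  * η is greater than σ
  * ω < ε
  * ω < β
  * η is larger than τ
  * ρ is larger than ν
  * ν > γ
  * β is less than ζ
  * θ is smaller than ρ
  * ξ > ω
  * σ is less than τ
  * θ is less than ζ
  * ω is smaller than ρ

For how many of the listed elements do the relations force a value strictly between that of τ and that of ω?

Chaining upward from ω reaches: ε, ξ, β, ρ, ζ, η.
Chaining downward from τ reaches: ε, σ.
Strictly between ω and τ are those in both lists: ε — 1 element.

1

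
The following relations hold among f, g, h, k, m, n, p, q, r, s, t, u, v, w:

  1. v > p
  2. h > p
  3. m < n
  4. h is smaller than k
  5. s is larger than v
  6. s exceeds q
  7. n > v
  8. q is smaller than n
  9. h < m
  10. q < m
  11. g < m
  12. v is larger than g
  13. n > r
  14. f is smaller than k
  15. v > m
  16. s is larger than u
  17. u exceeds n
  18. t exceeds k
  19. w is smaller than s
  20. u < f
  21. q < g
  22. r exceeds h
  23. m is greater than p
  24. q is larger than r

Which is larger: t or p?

t

Following the relations from p: p < h < r < q < g < m < v < n < u < f < k < t.
So p < t; t is the larger of the two.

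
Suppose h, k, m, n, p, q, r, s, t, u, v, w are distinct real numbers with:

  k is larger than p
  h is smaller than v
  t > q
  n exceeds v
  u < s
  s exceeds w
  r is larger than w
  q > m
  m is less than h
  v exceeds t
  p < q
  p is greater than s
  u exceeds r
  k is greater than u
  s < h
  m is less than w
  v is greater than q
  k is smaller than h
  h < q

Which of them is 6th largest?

Piecing the relations together gives one ordering: m < w < r < u < s < p < k < h < q < t < v < n.
Counting 6 from the largest end gives k.

k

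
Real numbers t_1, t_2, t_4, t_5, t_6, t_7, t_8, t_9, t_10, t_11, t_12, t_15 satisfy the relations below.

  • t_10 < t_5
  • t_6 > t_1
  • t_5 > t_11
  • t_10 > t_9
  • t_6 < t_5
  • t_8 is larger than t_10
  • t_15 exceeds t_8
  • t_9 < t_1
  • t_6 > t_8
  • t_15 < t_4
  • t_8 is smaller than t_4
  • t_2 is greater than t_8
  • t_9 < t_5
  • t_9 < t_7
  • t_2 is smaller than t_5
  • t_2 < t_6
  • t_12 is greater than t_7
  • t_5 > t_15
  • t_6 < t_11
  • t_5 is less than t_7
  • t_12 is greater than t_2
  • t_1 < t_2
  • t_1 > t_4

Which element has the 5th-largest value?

Chaining the given pairs: t_9 < t_10 < t_8 < t_15 < t_4 < t_1 < t_2 < t_6 < t_11 < t_5 < t_7 < t_12.
Counting 5 from the largest end gives t_6.

t_6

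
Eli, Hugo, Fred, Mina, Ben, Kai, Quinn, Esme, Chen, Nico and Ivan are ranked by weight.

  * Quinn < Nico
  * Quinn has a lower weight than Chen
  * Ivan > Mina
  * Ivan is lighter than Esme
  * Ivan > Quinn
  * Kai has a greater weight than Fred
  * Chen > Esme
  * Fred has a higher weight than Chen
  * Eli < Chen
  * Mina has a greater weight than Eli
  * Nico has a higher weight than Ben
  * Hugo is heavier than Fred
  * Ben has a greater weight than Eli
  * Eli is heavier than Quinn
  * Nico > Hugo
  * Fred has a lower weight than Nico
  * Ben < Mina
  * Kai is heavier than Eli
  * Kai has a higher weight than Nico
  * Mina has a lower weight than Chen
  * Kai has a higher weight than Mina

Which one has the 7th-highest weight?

Chaining the given pairs: Quinn < Eli < Ben < Mina < Ivan < Esme < Chen < Fred < Hugo < Nico < Kai.
Counting 7 from the largest end gives Ivan.

Ivan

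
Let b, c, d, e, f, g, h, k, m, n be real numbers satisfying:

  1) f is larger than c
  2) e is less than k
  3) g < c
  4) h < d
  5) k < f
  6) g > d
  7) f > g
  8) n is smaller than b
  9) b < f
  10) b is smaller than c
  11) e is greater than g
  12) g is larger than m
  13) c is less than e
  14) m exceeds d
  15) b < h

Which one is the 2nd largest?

k

Piecing the relations together gives one ordering: n < b < h < d < m < g < c < e < k < f.
The 2nd largest is k.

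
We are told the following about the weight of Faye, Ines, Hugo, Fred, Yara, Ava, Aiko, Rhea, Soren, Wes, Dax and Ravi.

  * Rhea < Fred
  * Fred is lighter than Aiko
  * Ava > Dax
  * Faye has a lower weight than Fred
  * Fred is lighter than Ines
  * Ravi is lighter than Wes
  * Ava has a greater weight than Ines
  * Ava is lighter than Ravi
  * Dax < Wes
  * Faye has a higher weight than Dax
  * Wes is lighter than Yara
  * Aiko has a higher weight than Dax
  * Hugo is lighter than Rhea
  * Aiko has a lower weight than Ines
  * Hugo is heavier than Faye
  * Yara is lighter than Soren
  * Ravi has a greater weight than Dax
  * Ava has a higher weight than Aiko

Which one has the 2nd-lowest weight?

Chaining the given pairs: Dax < Faye < Hugo < Rhea < Fred < Aiko < Ines < Ava < Ravi < Wes < Yara < Soren.
Counting 2 from the smallest end gives Faye.

Faye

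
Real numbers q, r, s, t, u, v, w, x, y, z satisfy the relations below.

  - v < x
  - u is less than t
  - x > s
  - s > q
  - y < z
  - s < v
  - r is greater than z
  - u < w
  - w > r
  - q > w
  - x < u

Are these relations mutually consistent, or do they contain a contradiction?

inconsistent

We have u < w stated directly, yet also w < q < s < v < x < u by chaining the others — so w < u. Contradiction.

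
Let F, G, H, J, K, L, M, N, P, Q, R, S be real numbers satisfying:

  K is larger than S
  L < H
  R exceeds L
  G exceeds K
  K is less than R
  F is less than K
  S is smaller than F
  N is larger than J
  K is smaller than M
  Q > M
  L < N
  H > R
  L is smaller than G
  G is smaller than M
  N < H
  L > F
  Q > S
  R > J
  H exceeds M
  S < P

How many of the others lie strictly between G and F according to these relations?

2

Chaining upward from F reaches: L, K, M, Q, N, R, H.
Chaining downward from G reaches: S, L, K.
Strictly between F and G are those in both lists: L, K — 2 elements.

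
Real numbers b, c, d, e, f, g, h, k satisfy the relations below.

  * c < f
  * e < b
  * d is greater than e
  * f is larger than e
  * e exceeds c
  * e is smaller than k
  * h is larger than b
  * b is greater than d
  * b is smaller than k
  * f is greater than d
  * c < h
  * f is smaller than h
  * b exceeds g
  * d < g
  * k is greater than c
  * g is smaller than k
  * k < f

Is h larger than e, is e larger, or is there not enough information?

The relevant relations are e < d; d < g; g < b; b < k; k < f; f < h.
Together: e < d < g < b < k < f < h.
So h is larger.

h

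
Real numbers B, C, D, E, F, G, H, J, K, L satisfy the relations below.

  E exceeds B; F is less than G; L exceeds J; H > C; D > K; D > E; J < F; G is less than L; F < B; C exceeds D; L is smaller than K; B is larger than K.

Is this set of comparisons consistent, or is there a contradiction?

consistent

Every relation is compatible with J < F < G < L < K < B < E < D < C < H; the set is consistent.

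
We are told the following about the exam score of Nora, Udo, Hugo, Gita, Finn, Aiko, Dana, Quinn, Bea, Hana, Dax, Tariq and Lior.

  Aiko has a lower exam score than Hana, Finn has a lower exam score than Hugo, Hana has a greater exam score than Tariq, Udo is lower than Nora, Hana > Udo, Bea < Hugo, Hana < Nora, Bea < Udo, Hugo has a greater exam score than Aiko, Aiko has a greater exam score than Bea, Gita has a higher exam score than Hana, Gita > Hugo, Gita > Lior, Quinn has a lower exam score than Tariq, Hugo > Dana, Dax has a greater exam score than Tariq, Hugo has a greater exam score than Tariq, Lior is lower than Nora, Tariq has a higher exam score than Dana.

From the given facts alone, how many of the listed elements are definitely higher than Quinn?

The elements the relations force above Quinn are Tariq, Hana, Dax, Nora, Hugo, Gita — no chain reaches any other.
That is 6.

6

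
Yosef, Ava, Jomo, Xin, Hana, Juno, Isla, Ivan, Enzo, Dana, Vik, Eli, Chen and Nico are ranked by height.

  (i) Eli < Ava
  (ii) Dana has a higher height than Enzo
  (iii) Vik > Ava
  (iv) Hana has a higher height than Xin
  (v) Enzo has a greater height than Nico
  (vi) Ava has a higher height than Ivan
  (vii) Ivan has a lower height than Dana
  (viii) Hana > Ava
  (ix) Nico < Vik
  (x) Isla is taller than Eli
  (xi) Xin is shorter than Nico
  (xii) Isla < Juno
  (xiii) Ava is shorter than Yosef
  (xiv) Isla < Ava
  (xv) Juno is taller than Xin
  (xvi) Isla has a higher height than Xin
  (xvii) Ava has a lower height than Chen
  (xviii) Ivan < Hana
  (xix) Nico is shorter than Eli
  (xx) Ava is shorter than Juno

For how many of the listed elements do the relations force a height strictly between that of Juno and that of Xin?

The relations place Xin below Juno. An element lies strictly between them when it is forced above Xin and also forced below Juno.
Above Xin: {Nico, Enzo, Eli, Isla, Ava, Vik, Chen, Dana, Hana, Yosef}. Below Juno: {Ivan, Nico, Eli, Isla, Ava}.
Intersection: {Nico, Eli, Isla, Ava} — 4.

4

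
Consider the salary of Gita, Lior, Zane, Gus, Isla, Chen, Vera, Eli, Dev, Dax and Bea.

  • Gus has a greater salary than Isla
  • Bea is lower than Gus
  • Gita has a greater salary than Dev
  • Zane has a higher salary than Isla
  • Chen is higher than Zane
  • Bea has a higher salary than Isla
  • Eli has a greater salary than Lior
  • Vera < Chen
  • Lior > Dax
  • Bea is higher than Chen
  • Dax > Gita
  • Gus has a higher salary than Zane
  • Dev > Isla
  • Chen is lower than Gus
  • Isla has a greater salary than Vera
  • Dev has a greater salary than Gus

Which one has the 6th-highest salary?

Chaining the given pairs: Vera < Isla < Zane < Chen < Bea < Gus < Dev < Gita < Dax < Lior < Eli.
Counting 6 from the largest end gives Gus.

Gus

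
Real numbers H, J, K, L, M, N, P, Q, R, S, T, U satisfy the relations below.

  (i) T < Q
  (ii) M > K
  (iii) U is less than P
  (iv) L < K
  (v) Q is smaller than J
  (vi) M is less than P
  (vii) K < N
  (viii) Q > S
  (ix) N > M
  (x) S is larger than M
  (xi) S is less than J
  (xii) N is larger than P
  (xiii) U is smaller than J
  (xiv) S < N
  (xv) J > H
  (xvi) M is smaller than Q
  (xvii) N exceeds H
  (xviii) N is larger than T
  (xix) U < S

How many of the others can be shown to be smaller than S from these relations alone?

4

Directly below S: U, M.
One step further: K (3 so far).
One step further: L (4 so far).
No other element is forced below S by the given relations, so the count is 4.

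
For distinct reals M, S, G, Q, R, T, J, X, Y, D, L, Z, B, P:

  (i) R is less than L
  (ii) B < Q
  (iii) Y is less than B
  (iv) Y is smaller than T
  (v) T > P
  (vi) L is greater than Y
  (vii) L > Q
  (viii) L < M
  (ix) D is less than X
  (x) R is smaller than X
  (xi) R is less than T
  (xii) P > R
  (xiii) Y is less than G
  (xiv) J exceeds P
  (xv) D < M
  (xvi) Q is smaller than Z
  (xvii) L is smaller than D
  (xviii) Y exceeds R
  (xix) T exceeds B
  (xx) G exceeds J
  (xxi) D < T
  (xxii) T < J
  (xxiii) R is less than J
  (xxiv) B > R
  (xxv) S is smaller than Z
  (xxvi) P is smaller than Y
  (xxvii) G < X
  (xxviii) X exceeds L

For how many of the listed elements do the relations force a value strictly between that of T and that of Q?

The relations place Q below T. An element lies strictly between them when it is forced above Q and also forced below T.
Above Q: {L, D, M, Z, J, G, X}. Below T: {R, P, Y, B, L, D}.
Intersection: {L, D} — 2.

2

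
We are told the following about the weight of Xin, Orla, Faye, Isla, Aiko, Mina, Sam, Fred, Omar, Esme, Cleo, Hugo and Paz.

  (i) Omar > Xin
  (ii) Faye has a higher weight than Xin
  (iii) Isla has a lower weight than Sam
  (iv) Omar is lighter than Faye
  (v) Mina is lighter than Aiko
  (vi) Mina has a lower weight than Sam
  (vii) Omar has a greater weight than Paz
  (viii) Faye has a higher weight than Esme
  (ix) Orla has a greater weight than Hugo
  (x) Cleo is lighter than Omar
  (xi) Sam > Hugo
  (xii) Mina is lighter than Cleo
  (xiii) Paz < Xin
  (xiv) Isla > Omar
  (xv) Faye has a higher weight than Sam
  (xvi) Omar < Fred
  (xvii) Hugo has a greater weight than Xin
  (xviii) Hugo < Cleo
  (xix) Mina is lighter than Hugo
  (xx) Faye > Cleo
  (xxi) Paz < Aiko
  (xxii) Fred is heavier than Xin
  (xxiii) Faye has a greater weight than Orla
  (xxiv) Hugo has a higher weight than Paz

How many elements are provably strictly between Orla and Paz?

The relations place Paz below Orla. An element lies strictly between them when it is forced above Paz and also forced below Orla.
Above Paz: {Xin, Hugo, Cleo, Omar, Isla, Fred, Sam, Aiko, Faye}. Below Orla: {Xin, Mina, Hugo}.
Intersection: {Xin, Hugo} — 2.

2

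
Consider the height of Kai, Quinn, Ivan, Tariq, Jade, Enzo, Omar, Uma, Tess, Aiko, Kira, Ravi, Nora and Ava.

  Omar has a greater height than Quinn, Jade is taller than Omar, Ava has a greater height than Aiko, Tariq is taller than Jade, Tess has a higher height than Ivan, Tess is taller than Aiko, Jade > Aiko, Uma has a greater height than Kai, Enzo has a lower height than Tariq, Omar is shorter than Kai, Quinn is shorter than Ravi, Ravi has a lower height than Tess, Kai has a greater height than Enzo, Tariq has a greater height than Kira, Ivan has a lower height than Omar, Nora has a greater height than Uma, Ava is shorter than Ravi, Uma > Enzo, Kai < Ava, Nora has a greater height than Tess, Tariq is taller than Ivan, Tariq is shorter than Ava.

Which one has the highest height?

Nora

Chaining downward from Nora: directly below it, Uma, Tess; then Ivan, Enzo, Aiko, Kai, Ravi; then Quinn, Omar, Ava; then Tariq; then Kira, Jade.
That covers every other element, and nothing is given above Nora, so Nora is the highest height.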